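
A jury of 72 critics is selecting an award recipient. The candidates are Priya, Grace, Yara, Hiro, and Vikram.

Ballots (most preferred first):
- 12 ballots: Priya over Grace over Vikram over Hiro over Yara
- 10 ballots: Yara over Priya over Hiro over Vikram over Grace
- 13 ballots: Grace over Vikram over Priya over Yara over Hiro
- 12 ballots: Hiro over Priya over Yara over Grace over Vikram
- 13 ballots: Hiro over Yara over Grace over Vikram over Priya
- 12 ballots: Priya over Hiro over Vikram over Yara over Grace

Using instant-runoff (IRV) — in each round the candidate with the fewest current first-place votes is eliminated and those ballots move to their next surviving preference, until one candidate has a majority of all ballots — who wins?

Round 1: Priya 24, Grace 13, Yara 10, Hiro 25, Vikram 0. Vikram eliminated.
Round 2: Priya 24, Grace 13, Yara 10, Hiro 25. Yara eliminated.
Round 3: Priya 34, Grace 13, Hiro 25. Grace eliminated.
Round 4: Priya 47, Hiro 25. Priya has a majority (≥37).

Priya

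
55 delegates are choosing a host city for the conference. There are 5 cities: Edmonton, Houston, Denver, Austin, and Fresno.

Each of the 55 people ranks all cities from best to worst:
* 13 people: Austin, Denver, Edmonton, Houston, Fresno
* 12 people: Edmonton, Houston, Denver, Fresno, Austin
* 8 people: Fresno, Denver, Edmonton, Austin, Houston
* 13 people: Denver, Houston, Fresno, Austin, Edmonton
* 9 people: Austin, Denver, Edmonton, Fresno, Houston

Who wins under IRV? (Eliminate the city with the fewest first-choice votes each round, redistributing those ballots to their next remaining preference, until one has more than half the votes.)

Denver

Round 1: Edmonton 12, Houston 0, Denver 13, Austin 22, Fresno 8. Houston eliminated.
Round 2: Edmonton 12, Denver 13, Austin 22, Fresno 8. Fresno eliminated.
Round 3: Edmonton 12, Denver 21, Austin 22. Edmonton eliminated.
Round 4: Denver 33, Austin 22. Denver has a majority (≥28).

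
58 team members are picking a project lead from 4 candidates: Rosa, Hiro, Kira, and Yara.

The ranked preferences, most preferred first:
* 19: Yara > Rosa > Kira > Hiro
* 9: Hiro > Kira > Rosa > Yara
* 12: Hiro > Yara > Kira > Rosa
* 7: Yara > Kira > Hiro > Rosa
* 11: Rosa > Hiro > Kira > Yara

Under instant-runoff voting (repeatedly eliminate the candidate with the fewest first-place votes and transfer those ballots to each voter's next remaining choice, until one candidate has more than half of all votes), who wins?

Round 1: Rosa 11, Hiro 21, Kira 0, Yara 26. Kira eliminated.
Round 2: Rosa 11, Hiro 21, Yara 26. Rosa eliminated.
Round 3: Hiro 32, Yara 26. Hiro has a majority (≥30).

Hiro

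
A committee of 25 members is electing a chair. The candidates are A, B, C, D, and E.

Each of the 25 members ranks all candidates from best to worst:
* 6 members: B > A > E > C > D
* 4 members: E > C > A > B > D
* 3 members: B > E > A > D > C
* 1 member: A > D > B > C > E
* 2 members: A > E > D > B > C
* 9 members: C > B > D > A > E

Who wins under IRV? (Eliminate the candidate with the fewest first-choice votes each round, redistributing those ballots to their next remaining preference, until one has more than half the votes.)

Round 1: A 3, B 9, C 9, D 0, E 4. D eliminated.
Round 2: A 3, B 9, C 9, E 4. A eliminated.
Round 3: B 10, C 9, E 6. E eliminated.
Round 4: B 12, C 13. C has a majority (≥13).

C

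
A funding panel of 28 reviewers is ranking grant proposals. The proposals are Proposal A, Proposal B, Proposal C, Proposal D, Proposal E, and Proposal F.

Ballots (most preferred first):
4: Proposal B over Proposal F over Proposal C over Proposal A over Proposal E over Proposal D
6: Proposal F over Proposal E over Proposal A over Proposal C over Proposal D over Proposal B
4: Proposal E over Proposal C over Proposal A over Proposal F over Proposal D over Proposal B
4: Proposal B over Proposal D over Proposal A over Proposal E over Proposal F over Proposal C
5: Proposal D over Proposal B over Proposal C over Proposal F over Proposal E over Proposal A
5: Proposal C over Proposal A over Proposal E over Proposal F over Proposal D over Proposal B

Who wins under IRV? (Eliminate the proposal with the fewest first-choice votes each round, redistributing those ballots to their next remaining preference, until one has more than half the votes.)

Round 1: Proposal A 0, Proposal B 8, Proposal C 5, Proposal D 5, Proposal E 4, Proposal F 6. Proposal A eliminated.
Round 2: Proposal B 8, Proposal C 5, Proposal D 5, Proposal E 4, Proposal F 6. Proposal E eliminated.
Round 3: Proposal B 8, Proposal C 9, Proposal D 5, Proposal F 6. Proposal D eliminated.
Round 4: Proposal B 13, Proposal C 9, Proposal F 6. Proposal F eliminated.
Round 5: Proposal B 13, Proposal C 15. Proposal C has a majority (≥15).

Proposal C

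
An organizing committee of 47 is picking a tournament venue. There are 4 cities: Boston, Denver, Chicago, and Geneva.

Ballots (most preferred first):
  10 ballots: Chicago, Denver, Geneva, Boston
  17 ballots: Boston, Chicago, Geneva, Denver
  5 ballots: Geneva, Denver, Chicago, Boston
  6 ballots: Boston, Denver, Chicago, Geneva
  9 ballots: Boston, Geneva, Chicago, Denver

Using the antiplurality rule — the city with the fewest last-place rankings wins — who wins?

Last-place votes: Boston 15, Denver 26, Chicago 0, Geneva 6.

Chicago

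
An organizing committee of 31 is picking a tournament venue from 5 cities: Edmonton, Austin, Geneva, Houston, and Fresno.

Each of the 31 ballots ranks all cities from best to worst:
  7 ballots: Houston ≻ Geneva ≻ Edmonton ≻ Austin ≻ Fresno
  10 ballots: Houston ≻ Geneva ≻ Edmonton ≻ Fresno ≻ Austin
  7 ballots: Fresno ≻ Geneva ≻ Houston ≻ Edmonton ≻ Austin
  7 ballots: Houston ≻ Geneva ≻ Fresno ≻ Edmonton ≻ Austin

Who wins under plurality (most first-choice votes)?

Houston

First-place votes: Edmonton 0, Austin 0, Geneva 0, Houston 24, Fresno 7.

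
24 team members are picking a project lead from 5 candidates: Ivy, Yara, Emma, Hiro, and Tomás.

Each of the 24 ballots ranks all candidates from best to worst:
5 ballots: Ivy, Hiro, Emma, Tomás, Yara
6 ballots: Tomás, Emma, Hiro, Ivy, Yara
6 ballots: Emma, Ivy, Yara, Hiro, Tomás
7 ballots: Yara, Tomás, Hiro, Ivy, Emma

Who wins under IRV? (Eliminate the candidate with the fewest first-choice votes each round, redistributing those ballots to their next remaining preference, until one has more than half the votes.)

Emma

Round 1: Ivy 5, Yara 7, Emma 6, Hiro 0, Tomás 6. Hiro eliminated.
Round 2: Ivy 5, Yara 7, Emma 6, Tomás 6. Ivy eliminated.
Round 3: Yara 7, Emma 11, Tomás 6. Tomás eliminated.
Round 4: Yara 7, Emma 17. Emma has a majority (≥13).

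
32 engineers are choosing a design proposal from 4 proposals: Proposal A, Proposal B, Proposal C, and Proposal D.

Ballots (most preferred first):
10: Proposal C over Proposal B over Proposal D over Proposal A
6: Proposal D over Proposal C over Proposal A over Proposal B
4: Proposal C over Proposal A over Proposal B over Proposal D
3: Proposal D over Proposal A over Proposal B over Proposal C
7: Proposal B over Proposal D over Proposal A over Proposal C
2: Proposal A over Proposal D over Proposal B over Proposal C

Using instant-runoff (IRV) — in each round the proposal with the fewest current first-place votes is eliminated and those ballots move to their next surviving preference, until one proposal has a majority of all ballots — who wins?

Round 1: Proposal A 2, Proposal B 7, Proposal C 14, Proposal D 9. Proposal A eliminated.
Round 2: Proposal B 7, Proposal C 14, Proposal D 11. Proposal B eliminated.
Round 3: Proposal C 14, Proposal D 18. Proposal D has a majority (≥17).

Proposal D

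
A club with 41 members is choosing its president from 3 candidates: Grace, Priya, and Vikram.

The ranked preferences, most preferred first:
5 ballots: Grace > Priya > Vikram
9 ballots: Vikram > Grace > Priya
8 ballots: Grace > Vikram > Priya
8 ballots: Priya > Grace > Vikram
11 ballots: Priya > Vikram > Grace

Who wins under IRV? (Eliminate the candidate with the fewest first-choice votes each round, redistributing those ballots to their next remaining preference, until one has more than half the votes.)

Grace

Round 1: Grace 13, Priya 19, Vikram 9. Vikram eliminated.
Round 2: Grace 22, Priya 19. Grace has a majority (≥21).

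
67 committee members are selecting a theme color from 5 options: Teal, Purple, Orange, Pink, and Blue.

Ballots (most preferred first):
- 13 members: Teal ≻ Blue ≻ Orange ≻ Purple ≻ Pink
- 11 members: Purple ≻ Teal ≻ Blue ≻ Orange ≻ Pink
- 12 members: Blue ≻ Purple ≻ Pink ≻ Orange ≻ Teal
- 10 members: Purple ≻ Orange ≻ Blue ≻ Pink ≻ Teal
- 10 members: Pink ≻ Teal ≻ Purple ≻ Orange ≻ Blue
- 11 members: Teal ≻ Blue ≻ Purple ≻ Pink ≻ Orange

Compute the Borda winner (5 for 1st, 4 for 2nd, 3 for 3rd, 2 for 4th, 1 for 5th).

Purple

Teal: 13×5 + 11×4 + 12×1 + 10×1 + 10×4 + 11×5 = 226
Purple: 13×2 + 11×5 + 12×4 + 10×5 + 10×3 + 11×3 = 242
Orange: 13×3 + 11×2 + 12×2 + 10×4 + 10×2 + 11×1 = 156
Pink: 13×1 + 11×1 + 12×3 + 10×2 + 10×5 + 11×2 = 152
Blue: 13×4 + 11×3 + 12×5 + 10×3 + 10×1 + 11×4 = 229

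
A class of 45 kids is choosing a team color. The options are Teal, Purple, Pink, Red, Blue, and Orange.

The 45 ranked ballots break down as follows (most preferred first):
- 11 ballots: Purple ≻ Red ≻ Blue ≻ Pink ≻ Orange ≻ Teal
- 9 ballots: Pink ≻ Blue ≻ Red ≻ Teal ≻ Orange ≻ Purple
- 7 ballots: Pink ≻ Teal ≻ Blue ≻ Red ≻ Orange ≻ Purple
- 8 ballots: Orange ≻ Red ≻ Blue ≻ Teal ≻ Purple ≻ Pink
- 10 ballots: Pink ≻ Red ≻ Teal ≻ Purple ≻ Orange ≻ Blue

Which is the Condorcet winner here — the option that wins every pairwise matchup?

Pink

Pink vs Teal: 37–8
Pink vs Purple: 26–19
Pink vs Red: 26–19
Pink vs Blue: 26–19
Pink vs Orange: 37–8
Pink beats every other option.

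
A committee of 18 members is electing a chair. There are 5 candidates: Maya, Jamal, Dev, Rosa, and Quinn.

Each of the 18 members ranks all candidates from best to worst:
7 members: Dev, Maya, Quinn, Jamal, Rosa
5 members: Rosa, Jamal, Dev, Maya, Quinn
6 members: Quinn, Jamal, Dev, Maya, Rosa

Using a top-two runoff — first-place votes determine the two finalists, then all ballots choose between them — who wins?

Round 1 first-place votes: Maya 0, Jamal 0, Dev 7, Rosa 5, Quinn 6. Dev and Quinn advance.
Runoff: Dev is ranked above Quinn on 12 ballots, Quinn above Dev on 6.

Dev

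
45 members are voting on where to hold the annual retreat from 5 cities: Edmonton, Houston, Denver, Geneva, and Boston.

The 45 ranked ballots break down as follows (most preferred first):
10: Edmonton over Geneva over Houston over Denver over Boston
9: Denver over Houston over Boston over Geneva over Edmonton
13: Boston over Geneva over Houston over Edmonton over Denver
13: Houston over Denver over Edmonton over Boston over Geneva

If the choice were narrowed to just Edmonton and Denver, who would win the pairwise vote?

Edmonton

Edmonton is ranked above Denver on 23 ballots; Denver above Edmonton on 22.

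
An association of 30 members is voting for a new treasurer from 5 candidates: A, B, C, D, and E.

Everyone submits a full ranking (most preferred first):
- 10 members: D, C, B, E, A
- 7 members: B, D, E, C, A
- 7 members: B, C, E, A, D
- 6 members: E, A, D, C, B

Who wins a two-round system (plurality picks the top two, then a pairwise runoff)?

Round 1 first-place votes: A 0, B 14, C 0, D 10, E 6. B and D advance.
Runoff: B is ranked above D on 14 ballots, D above B on 16.

D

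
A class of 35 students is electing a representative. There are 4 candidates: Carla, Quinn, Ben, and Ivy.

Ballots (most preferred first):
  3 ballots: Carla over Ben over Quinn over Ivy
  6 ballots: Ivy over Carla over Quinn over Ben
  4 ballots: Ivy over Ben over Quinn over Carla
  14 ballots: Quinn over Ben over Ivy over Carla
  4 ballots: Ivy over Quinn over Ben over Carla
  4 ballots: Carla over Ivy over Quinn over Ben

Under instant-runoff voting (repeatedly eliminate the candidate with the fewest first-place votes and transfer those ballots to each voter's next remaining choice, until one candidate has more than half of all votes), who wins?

Round 1: Carla 7, Quinn 14, Ben 0, Ivy 14. Ben eliminated.
Round 2: Carla 7, Quinn 14, Ivy 14. Carla eliminated.
Round 3: Quinn 17, Ivy 18. Ivy has a majority (≥18).

Ivy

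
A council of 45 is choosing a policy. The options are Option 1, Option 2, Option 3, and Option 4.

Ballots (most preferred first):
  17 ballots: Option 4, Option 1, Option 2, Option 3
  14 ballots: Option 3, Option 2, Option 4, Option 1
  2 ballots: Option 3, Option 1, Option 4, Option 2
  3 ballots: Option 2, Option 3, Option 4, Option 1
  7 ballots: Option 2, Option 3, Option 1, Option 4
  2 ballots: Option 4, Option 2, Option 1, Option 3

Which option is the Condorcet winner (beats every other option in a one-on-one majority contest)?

Option 2

Option 2 vs Option 1: 26–19
Option 2 vs Option 3: 29–16
Option 2 vs Option 4: 24–21
Option 2 beats every other option.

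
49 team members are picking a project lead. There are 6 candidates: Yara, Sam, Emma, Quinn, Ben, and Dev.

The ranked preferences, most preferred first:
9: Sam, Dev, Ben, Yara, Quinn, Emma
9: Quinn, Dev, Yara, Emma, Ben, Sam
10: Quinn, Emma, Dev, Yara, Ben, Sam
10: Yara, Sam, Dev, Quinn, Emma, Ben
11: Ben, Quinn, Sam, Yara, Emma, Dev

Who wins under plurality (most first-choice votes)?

First-place votes: Yara 10, Sam 9, Emma 0, Quinn 19, Ben 11, Dev 0.

Quinn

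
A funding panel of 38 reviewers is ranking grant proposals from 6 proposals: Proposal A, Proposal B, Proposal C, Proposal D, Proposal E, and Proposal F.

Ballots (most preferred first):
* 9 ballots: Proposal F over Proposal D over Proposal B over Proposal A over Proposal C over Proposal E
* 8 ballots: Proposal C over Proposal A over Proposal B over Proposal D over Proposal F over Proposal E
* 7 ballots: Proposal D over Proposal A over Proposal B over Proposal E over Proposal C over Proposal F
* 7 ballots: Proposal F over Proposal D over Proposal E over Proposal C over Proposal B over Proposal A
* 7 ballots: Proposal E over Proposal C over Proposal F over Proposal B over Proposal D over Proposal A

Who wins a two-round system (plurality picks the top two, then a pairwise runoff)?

Round 1 first-place votes: Proposal A 0, Proposal B 0, Proposal C 8, Proposal D 7, Proposal E 7, Proposal F 16. Proposal F and Proposal C advance.
Runoff: Proposal F is ranked above Proposal C on 16 ballots, Proposal C above Proposal F on 22.

Proposal C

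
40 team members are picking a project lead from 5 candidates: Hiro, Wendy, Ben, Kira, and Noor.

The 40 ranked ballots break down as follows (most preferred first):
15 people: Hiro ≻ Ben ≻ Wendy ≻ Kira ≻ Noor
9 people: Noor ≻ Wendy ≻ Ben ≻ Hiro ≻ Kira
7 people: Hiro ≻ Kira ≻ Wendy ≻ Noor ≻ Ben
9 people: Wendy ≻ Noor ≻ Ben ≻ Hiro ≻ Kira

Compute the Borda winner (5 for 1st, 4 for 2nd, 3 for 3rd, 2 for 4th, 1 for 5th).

Hiro: 15×5 + 9×2 + 7×5 + 9×2 = 146
Wendy: 15×3 + 9×4 + 7×3 + 9×5 = 147
Ben: 15×4 + 9×3 + 7×1 + 9×3 = 121
Kira: 15×2 + 9×1 + 7×4 + 9×1 = 76
Noor: 15×1 + 9×5 + 7×2 + 9×4 = 110

Wendy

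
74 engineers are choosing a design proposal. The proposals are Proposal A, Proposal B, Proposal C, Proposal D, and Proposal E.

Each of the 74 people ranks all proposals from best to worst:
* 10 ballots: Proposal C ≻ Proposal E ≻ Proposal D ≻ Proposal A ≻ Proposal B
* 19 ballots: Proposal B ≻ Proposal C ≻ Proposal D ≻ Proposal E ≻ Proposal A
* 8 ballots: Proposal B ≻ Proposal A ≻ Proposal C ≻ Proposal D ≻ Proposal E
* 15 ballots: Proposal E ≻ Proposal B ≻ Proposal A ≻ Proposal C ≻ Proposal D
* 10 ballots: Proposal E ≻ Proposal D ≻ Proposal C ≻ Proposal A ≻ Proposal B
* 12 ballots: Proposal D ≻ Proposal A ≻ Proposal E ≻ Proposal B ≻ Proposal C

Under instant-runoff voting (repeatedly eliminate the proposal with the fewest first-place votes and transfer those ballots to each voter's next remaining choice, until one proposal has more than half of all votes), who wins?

Round 1: Proposal A 0, Proposal B 27, Proposal C 10, Proposal D 12, Proposal E 25. Proposal A eliminated.
Round 2: Proposal B 27, Proposal C 10, Proposal D 12, Proposal E 25. Proposal C eliminated.
Round 3: Proposal B 27, Proposal D 12, Proposal E 35. Proposal D eliminated.
Round 4: Proposal B 27, Proposal E 47. Proposal E has a majority (≥38).

Proposal E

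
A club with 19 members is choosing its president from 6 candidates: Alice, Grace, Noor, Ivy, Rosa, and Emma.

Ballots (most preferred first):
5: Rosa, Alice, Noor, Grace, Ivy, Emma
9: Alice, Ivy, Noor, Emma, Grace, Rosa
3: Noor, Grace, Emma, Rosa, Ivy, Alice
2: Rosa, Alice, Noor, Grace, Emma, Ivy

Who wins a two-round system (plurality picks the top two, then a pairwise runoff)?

Rosa

Round 1 first-place votes: Alice 9, Grace 0, Noor 3, Ivy 0, Rosa 7, Emma 0. Alice and Rosa advance.
Runoff: Alice is ranked above Rosa on 9 ballots, Rosa above Alice on 10.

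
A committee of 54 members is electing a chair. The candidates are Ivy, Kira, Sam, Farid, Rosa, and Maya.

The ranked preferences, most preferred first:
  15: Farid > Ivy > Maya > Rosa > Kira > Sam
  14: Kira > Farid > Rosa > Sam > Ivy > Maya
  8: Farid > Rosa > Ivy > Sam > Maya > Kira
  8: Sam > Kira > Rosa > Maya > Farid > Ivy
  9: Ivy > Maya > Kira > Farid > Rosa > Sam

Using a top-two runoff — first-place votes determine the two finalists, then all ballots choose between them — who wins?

Kira

Round 1 first-place votes: Ivy 9, Kira 14, Sam 8, Farid 23, Rosa 0, Maya 0. Farid and Kira advance.
Runoff: Farid is ranked above Kira on 23 ballots, Kira above Farid on 31.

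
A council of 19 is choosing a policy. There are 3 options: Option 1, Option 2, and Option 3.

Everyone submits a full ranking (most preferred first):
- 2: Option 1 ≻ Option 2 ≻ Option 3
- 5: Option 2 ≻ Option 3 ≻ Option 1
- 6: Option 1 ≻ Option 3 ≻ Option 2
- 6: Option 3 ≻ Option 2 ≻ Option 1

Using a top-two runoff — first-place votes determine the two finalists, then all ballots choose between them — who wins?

Round 1 first-place votes: Option 1 8, Option 2 5, Option 3 6. Option 1 and Option 3 advance.
Runoff: Option 1 is ranked above Option 3 on 8 ballots, Option 3 above Option 1 on 11.

Option 3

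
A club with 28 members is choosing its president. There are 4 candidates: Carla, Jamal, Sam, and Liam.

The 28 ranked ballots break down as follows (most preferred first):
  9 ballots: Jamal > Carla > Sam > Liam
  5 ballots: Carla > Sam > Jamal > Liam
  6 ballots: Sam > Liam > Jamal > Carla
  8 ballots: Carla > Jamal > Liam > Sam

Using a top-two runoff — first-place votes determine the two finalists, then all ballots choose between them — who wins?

Jamal

Round 1 first-place votes: Carla 13, Jamal 9, Sam 6, Liam 0. Carla and Jamal advance.
Runoff: Carla is ranked above Jamal on 13 ballots, Jamal above Carla on 15.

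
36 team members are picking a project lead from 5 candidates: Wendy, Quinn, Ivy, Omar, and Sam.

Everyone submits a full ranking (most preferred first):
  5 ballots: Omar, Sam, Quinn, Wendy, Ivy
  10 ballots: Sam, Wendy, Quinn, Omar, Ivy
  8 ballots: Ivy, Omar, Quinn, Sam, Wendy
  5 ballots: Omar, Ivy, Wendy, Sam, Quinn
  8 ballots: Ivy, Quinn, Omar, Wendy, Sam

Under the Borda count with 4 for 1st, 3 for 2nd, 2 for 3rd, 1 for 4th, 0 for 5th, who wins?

Wendy: 5×1 + 10×3 + 8×0 + 5×2 + 8×1 = 53
Quinn: 5×2 + 10×2 + 8×2 + 5×0 + 8×3 = 70
Ivy: 5×0 + 10×0 + 8×4 + 5×3 + 8×4 = 79
Omar: 5×4 + 10×1 + 8×3 + 5×4 + 8×2 = 90
Sam: 5×3 + 10×4 + 8×1 + 5×1 + 8×0 = 68

Omar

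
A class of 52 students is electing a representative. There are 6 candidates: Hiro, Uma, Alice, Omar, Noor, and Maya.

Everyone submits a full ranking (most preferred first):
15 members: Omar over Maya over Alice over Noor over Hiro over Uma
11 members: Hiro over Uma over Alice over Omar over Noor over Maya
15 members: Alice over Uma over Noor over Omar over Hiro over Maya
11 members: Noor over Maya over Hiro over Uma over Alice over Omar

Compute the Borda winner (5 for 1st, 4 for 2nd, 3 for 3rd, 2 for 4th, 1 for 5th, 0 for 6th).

Hiro: 15×1 + 11×5 + 15×1 + 11×3 = 118
Uma: 15×0 + 11×4 + 15×4 + 11×2 = 126
Alice: 15×3 + 11×3 + 15×5 + 11×1 = 164
Omar: 15×5 + 11×2 + 15×2 + 11×0 = 127
Noor: 15×2 + 11×1 + 15×3 + 11×5 = 141
Maya: 15×4 + 11×0 + 15×0 + 11×4 = 104

Alice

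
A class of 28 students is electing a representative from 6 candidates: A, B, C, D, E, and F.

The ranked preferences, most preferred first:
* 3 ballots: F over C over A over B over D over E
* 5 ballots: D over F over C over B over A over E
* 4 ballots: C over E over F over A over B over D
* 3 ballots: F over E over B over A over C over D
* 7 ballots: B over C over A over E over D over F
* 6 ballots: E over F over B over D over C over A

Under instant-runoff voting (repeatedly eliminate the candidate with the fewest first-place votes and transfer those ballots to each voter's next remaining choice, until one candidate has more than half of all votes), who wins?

Round 1: A 0, B 7, C 4, D 5, E 6, F 6. A eliminated.
Round 2: B 7, C 4, D 5, E 6, F 6. C eliminated.
Round 3: B 7, D 5, E 10, F 6. D eliminated.
Round 4: B 7, E 10, F 11. B eliminated.
Round 5: E 17, F 11. E has a majority (≥15).

E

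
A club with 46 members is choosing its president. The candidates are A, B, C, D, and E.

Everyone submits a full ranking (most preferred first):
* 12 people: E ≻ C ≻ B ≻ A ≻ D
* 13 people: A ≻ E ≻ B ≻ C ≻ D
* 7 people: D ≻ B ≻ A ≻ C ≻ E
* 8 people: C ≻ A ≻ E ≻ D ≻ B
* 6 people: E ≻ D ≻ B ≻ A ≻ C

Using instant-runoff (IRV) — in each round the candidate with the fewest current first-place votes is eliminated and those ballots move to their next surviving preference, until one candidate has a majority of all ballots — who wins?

Round 1: A 13, B 0, C 8, D 7, E 18. B eliminated.
Round 2: A 13, C 8, D 7, E 18. D eliminated.
Round 3: A 20, C 8, E 18. C eliminated.
Round 4: A 28, E 18. A has a majority (≥24).

A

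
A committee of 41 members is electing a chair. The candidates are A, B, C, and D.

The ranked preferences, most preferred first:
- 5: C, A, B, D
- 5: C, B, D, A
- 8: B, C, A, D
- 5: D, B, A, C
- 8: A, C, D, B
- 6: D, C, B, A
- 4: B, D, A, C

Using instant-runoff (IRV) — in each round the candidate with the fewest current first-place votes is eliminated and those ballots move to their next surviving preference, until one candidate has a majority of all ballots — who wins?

C

Round 1: A 8, B 12, C 10, D 11. A eliminated.
Round 2: B 12, C 18, D 11. D eliminated.
Round 3: B 17, C 24. C has a majority (≥21).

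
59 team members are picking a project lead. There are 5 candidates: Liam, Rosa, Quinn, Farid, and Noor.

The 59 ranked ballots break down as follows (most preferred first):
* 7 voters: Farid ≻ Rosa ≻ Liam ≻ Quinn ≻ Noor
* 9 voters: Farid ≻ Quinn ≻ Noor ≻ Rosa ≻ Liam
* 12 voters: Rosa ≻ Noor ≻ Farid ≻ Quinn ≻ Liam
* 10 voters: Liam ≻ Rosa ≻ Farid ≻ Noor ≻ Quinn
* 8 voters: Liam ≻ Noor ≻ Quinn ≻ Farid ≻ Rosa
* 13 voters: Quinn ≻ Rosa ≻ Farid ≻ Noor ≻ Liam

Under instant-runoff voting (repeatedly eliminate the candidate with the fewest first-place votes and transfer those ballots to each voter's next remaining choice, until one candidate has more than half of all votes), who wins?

Round 1: Liam 18, Rosa 12, Quinn 13, Farid 16, Noor 0. Noor eliminated.
Round 2: Liam 18, Rosa 12, Quinn 13, Farid 16. Rosa eliminated.
Round 3: Liam 18, Quinn 13, Farid 28. Quinn eliminated.
Round 4: Liam 18, Farid 41. Farid has a majority (≥30).

Farid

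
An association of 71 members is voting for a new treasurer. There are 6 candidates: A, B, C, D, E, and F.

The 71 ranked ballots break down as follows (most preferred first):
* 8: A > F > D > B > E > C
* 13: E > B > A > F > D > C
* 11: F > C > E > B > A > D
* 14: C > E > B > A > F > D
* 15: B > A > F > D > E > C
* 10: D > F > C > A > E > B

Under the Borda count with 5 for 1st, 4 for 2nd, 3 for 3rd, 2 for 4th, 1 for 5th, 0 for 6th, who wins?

A: 8×5 + 13×3 + 11×1 + 14×2 + 15×4 + 10×2 = 198
B: 8×2 + 13×4 + 11×2 + 14×3 + 15×5 + 10×0 = 207
C: 8×0 + 13×0 + 11×4 + 14×5 + 15×0 + 10×3 = 144
D: 8×3 + 13×1 + 11×0 + 14×0 + 15×2 + 10×5 = 117
E: 8×1 + 13×5 + 11×3 + 14×4 + 15×1 + 10×1 = 187
F: 8×4 + 13×2 + 11×5 + 14×1 + 15×3 + 10×4 = 212

F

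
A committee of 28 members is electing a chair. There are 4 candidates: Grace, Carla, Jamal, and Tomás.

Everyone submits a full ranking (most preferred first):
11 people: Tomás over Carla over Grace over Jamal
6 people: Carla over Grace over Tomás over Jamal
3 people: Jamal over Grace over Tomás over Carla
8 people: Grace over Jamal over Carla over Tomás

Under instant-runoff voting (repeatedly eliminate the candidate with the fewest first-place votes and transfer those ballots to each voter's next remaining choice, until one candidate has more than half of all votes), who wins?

Round 1: Grace 8, Carla 6, Jamal 3, Tomás 11. Jamal eliminated.
Round 2: Grace 11, Carla 6, Tomás 11. Carla eliminated.
Round 3: Grace 17, Tomás 11. Grace has a majority (≥15).

Grace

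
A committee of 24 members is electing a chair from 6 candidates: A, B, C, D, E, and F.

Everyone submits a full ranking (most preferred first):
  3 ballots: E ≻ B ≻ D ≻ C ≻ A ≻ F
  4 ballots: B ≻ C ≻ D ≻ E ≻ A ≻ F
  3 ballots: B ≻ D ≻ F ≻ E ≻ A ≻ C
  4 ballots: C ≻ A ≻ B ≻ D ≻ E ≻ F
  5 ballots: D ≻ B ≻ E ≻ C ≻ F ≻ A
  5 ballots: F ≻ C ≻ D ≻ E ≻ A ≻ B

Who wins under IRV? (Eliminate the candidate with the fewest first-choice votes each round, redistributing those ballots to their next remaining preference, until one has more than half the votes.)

B

Round 1: A 0, B 7, C 4, D 5, E 3, F 5. A eliminated.
Round 2: B 7, C 4, D 5, E 3, F 5. E eliminated.
Round 3: B 10, C 4, D 5, F 5. C eliminated.
Round 4: B 14, D 5, F 5. B has a majority (≥13).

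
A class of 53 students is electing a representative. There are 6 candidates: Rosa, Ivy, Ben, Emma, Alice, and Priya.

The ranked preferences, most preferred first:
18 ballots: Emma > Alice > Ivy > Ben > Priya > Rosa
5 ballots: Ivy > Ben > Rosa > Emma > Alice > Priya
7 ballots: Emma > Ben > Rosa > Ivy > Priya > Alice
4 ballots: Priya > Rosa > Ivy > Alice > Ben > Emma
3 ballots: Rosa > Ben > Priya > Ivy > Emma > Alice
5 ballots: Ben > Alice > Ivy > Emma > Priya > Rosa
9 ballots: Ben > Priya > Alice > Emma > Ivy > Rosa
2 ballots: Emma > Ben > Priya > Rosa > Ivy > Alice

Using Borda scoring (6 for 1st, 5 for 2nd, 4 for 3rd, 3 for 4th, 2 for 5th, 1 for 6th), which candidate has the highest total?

Ben

Rosa: 18×1 + 5×4 + 7×4 + 4×5 + 3×6 + 5×1 + 9×1 + 2×3 = 124
Ivy: 18×4 + 5×6 + 7×3 + 4×4 + 3×3 + 5×4 + 9×2 + 2×2 = 190
Ben: 18×3 + 5×5 + 7×5 + 4×2 + 3×5 + 5×6 + 9×6 + 2×5 = 231
Emma: 18×6 + 5×3 + 7×6 + 4×1 + 3×2 + 5×3 + 9×3 + 2×6 = 229
Alice: 18×5 + 5×2 + 7×1 + 4×3 + 3×1 + 5×5 + 9×4 + 2×1 = 185
Priya: 18×2 + 5×1 + 7×2 + 4×6 + 3×4 + 5×2 + 9×5 + 2×4 = 154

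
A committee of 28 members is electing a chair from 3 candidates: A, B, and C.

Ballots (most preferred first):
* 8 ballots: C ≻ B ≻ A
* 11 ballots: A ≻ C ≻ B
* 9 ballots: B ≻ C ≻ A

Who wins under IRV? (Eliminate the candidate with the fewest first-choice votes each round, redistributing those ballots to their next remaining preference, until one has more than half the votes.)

B

Round 1: A 11, B 9, C 8. C eliminated.
Round 2: A 11, B 17. B has a majority (≥15).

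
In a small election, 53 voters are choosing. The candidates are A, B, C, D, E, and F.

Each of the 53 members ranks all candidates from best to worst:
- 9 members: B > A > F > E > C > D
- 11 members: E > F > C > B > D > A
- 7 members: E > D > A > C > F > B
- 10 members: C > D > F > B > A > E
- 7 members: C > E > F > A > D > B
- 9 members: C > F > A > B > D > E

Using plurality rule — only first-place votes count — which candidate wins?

First-place votes: A 0, B 9, C 26, D 0, E 18, F 0.

C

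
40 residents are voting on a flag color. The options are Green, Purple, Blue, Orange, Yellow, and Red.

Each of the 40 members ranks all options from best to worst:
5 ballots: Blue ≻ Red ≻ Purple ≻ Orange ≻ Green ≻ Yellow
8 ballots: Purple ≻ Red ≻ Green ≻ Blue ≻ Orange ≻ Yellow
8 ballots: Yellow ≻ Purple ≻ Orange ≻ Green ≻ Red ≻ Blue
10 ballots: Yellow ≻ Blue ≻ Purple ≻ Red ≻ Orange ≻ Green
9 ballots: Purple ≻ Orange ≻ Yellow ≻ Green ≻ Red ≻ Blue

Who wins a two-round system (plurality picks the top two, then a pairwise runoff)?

Round 1 first-place votes: Green 0, Purple 17, Blue 5, Orange 0, Yellow 18, Red 0. Yellow and Purple advance.
Runoff: Yellow is ranked above Purple on 18 ballots, Purple above Yellow on 22.

Purple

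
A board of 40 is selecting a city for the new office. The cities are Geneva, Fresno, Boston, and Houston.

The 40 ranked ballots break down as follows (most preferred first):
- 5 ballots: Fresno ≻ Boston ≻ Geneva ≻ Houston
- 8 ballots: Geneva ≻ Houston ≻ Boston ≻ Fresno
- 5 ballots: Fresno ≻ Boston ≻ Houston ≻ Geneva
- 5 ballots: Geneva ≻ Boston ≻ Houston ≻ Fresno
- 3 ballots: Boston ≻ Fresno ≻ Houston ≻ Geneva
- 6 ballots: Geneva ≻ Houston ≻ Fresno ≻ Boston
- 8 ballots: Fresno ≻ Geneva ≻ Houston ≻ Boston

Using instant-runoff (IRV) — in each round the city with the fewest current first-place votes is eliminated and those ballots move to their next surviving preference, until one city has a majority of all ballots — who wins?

Fresno

Round 1: Geneva 19, Fresno 18, Boston 3, Houston 0. Houston eliminated.
Round 2: Geneva 19, Fresno 18, Boston 3. Boston eliminated.
Round 3: Geneva 19, Fresno 21. Fresno has a majority (≥21).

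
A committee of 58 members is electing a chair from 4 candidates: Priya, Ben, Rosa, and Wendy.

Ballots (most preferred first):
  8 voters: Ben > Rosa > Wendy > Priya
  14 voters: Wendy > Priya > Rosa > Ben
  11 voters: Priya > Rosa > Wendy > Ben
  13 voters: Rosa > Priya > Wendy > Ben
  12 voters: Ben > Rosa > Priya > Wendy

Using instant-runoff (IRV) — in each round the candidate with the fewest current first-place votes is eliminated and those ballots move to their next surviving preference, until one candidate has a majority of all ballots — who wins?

Round 1: Priya 11, Ben 20, Rosa 13, Wendy 14. Priya eliminated.
Round 2: Ben 20, Rosa 24, Wendy 14. Wendy eliminated.
Round 3: Ben 20, Rosa 38. Rosa has a majority (≥30).

Rosa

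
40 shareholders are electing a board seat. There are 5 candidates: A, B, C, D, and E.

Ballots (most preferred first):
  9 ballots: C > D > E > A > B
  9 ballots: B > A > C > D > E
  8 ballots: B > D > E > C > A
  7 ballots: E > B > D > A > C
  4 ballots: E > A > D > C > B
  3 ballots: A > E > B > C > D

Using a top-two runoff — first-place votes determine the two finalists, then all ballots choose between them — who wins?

E

Round 1 first-place votes: A 3, B 17, C 9, D 0, E 11. B and E advance.
Runoff: B is ranked above E on 17 ballots, E above B on 23.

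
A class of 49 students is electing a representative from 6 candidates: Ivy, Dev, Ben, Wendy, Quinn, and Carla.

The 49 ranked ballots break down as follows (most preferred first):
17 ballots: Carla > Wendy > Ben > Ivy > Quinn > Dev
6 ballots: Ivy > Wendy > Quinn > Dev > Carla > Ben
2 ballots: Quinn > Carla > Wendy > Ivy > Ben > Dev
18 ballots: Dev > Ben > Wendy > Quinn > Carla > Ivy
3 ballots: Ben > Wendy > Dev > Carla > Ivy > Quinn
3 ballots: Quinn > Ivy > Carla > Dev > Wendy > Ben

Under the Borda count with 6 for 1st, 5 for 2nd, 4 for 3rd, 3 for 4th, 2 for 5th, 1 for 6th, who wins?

Wendy

Ivy: 17×3 + 6×6 + 2×3 + 18×1 + 3×2 + 3×5 = 132
Dev: 17×1 + 6×3 + 2×1 + 18×6 + 3×4 + 3×3 = 166
Ben: 17×4 + 6×1 + 2×2 + 18×5 + 3×6 + 3×1 = 189
Wendy: 17×5 + 6×5 + 2×4 + 18×4 + 3×5 + 3×2 = 216
Quinn: 17×2 + 6×4 + 2×6 + 18×3 + 3×1 + 3×6 = 145
Carla: 17×6 + 6×2 + 2×5 + 18×2 + 3×3 + 3×4 = 181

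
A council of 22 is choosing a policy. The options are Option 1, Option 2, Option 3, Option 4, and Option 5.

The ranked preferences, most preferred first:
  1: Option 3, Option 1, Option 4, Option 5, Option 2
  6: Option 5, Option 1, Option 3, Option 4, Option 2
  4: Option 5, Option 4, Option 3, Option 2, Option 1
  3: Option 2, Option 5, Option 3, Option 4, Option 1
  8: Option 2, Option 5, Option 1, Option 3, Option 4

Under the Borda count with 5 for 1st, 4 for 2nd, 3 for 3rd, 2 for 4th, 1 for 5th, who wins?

Option 5

Option 1: 1×4 + 6×4 + 4×1 + 3×1 + 8×3 = 59
Option 2: 1×1 + 6×1 + 4×2 + 3×5 + 8×5 = 70
Option 3: 1×5 + 6×3 + 4×3 + 3×3 + 8×2 = 60
Option 4: 1×3 + 6×2 + 4×4 + 3×2 + 8×1 = 45
Option 5: 1×2 + 6×5 + 4×5 + 3×4 + 8×4 = 96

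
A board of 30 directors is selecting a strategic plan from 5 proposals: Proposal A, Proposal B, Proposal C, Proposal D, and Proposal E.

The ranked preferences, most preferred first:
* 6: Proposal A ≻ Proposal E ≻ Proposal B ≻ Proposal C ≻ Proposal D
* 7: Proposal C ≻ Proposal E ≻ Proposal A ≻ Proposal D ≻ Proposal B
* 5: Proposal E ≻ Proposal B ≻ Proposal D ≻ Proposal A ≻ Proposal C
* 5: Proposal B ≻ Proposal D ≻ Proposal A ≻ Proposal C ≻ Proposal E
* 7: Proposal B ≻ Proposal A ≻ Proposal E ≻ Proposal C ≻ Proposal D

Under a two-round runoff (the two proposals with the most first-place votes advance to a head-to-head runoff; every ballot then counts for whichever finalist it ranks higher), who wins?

Proposal B

Round 1 first-place votes: Proposal A 6, Proposal B 12, Proposal C 7, Proposal D 0, Proposal E 5. Proposal B and Proposal C advance.
Runoff: Proposal B is ranked above Proposal C on 23 ballots, Proposal C above Proposal B on 7.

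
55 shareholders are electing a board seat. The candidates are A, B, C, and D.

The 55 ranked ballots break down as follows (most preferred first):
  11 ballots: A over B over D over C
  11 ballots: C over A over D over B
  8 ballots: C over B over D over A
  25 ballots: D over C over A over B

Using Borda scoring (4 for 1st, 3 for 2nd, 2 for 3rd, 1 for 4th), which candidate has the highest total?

A: 11×4 + 11×3 + 8×1 + 25×2 = 135
B: 11×3 + 11×1 + 8×3 + 25×1 = 93
C: 11×1 + 11×4 + 8×4 + 25×3 = 162
D: 11×2 + 11×2 + 8×2 + 25×4 = 160

C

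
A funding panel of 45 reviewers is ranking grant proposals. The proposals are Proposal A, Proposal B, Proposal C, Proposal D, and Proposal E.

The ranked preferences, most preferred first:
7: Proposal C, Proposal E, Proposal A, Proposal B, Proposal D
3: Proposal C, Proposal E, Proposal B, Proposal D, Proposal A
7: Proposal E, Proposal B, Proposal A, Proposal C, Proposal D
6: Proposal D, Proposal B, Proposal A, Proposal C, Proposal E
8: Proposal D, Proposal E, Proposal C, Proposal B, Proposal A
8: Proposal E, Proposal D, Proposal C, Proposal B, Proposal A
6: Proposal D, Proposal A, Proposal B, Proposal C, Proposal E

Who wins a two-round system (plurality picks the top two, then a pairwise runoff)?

Round 1 first-place votes: Proposal A 0, Proposal B 0, Proposal C 10, Proposal D 20, Proposal E 15. Proposal D and Proposal E advance.
Runoff: Proposal D is ranked above Proposal E on 20 ballots, Proposal E above Proposal D on 25.

Proposal E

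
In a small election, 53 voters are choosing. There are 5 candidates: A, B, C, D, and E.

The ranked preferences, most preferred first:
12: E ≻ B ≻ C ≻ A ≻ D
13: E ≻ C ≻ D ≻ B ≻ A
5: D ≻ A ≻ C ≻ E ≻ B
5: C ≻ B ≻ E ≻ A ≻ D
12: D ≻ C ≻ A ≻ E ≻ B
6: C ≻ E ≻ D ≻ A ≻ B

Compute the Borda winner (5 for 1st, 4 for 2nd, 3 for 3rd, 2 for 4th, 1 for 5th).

A: 12×2 + 13×1 + 5×4 + 5×2 + 12×3 + 6×2 = 115
B: 12×4 + 13×2 + 5×1 + 5×4 + 12×1 + 6×1 = 117
C: 12×3 + 13×4 + 5×3 + 5×5 + 12×4 + 6×5 = 206
D: 12×1 + 13×3 + 5×5 + 5×1 + 12×5 + 6×3 = 159
E: 12×5 + 13×5 + 5×2 + 5×3 + 12×2 + 6×4 = 198

C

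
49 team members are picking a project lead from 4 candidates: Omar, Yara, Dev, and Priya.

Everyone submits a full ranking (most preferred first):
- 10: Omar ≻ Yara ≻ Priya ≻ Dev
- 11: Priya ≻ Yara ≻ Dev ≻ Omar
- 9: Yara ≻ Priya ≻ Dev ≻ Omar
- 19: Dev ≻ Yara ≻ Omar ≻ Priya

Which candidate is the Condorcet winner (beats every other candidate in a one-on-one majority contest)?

Yara vs Omar: 39–10
Yara vs Dev: 30–19
Yara vs Priya: 38–11
Yara beats every other candidate.

Yara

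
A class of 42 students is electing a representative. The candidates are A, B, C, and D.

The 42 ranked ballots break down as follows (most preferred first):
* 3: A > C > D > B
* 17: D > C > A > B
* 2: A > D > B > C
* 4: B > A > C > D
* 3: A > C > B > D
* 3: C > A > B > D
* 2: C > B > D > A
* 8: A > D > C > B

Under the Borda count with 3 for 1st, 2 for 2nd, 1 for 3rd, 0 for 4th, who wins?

A: 3×3 + 17×1 + 2×3 + 4×2 + 3×3 + 3×2 + 2×0 + 8×3 = 79
B: 3×0 + 17×0 + 2×1 + 4×3 + 3×1 + 3×1 + 2×2 + 8×0 = 24
C: 3×2 + 17×2 + 2×0 + 4×1 + 3×2 + 3×3 + 2×3 + 8×1 = 73
D: 3×1 + 17×3 + 2×2 + 4×0 + 3×0 + 3×0 + 2×1 + 8×2 = 76

A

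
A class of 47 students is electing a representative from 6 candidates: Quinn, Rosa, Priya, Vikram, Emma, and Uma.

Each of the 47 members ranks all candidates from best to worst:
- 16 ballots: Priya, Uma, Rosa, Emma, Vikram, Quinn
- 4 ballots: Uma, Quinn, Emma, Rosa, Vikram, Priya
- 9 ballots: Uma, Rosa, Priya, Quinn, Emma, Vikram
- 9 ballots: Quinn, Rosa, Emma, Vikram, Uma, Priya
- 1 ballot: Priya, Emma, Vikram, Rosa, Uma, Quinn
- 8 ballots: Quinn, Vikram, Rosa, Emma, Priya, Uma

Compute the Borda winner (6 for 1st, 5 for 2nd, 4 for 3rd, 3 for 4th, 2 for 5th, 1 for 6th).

Rosa

Quinn: 16×1 + 4×5 + 9×3 + 9×6 + 1×1 + 8×6 = 166
Rosa: 16×4 + 4×3 + 9×5 + 9×5 + 1×3 + 8×4 = 201
Priya: 16×6 + 4×1 + 9×4 + 9×1 + 1×6 + 8×2 = 167
Vikram: 16×2 + 4×2 + 9×1 + 9×3 + 1×4 + 8×5 = 120
Emma: 16×3 + 4×4 + 9×2 + 9×4 + 1×5 + 8×3 = 147
Uma: 16×5 + 4×6 + 9×6 + 9×2 + 1×2 + 8×1 = 186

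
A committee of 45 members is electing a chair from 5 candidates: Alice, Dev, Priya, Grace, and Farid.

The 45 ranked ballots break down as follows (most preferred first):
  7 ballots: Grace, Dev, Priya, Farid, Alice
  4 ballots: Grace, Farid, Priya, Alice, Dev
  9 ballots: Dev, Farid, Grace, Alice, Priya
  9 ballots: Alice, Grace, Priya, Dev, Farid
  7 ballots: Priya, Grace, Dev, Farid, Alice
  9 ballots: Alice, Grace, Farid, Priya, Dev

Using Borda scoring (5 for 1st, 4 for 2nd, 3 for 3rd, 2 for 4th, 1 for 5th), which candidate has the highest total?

Grace

Alice: 7×1 + 4×2 + 9×2 + 9×5 + 7×1 + 9×5 = 130
Dev: 7×4 + 4×1 + 9×5 + 9×2 + 7×3 + 9×1 = 125
Priya: 7×3 + 4×3 + 9×1 + 9×3 + 7×5 + 9×2 = 122
Grace: 7×5 + 4×5 + 9×3 + 9×4 + 7×4 + 9×4 = 182
Farid: 7×2 + 4×4 + 9×4 + 9×1 + 7×2 + 9×3 = 116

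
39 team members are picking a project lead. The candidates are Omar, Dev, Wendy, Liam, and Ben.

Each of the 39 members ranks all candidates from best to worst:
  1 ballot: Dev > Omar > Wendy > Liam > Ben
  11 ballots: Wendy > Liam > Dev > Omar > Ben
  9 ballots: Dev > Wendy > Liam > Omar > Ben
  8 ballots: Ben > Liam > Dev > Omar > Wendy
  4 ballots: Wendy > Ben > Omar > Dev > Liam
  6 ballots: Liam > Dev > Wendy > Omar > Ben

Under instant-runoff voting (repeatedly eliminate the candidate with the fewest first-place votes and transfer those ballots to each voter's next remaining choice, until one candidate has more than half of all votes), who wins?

Dev

Round 1: Omar 0, Dev 10, Wendy 15, Liam 6, Ben 8. Omar eliminated.
Round 2: Dev 10, Wendy 15, Liam 6, Ben 8. Liam eliminated.
Round 3: Dev 16, Wendy 15, Ben 8. Ben eliminated.
Round 4: Dev 24, Wendy 15. Dev has a majority (≥20).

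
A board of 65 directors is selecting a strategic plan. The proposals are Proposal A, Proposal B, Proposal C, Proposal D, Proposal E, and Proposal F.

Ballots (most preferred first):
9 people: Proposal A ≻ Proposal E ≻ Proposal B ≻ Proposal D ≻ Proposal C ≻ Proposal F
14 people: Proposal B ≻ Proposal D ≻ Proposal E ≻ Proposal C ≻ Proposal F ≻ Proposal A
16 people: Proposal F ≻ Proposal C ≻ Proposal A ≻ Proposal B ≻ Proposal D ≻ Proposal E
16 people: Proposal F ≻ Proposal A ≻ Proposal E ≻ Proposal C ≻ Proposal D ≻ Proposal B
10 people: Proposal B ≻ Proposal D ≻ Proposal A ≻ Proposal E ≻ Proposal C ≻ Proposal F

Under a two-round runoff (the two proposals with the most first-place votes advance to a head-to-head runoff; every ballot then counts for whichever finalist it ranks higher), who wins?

Proposal B

Round 1 first-place votes: Proposal A 9, Proposal B 24, Proposal C 0, Proposal D 0, Proposal E 0, Proposal F 32. Proposal F and Proposal B advance.
Runoff: Proposal F is ranked above Proposal B on 32 ballots, Proposal B above Proposal F on 33.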